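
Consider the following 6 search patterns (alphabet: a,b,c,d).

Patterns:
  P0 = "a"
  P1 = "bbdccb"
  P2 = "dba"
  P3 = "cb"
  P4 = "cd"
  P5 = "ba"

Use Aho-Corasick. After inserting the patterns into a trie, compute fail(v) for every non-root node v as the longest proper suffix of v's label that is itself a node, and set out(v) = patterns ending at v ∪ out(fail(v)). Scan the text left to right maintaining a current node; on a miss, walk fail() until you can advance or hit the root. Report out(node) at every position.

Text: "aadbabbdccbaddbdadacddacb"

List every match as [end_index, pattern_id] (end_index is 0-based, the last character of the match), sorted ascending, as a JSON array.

Build automaton:
Trie (insert patterns):
  0='ε' goto a→1 b→2 c→11 d→8
  1='a' goto ·  ←P0
  2='b' goto a→14 b→3
  3='bb' goto d→4
  4='bbd' goto c→5
  5='bbdc' goto c→6
  6='bbdcc' goto b→7
  7='bbdccb' goto ·  ←P1
  8='d' goto b→9
  9='db' goto a→10
  10='dba' goto ·  ←P2
  11='c' goto b→12 d→13
  12='cb' goto ·  ←P3
  13='cd' goto ·  ←P4
  14='ba' goto ·  ←P5

BFS fail/out derivation:
  n1('a'): parent n0 fail=0; on 'a' 0 → fail=0;  out {0}∪∅={0}
  n2('b'): parent n0 fail=0; on 'b' 0 → fail=0;  out ∅∪∅=∅
  n8('d'): parent n0 fail=0; on 'd' 0 → fail=0;  out ∅∪∅=∅
  n11('c'): parent n0 fail=0; on 'c' 0 → fail=0;  out ∅∪∅=∅
  n3('bb'): parent n2 fail=0; on 'b' 0 → fail=2;  out ∅∪∅=∅
  n9('db'): parent n8 fail=0; on 'b' 0 → fail=2;  out ∅∪∅=∅
  n12('cb'): parent n11 fail=0; on 'b' 0 → fail=2;  out {3}∪∅={3}
  n13('cd'): parent n11 fail=0; on 'd' 0 → fail=8;  out {4}∪∅={4}
  n14('ba'): parent n2 fail=0; on 'a' 0 → fail=1;  out {5}∪{0}={0,5}
  n4('bbd'): parent n3 fail=2; on 'd' 2→0 → fail=8;  out ∅∪∅=∅
  n10('dba'): parent n9 fail=2; on 'a' 2 → fail=14;  out {2}∪{0,5}={0,2,5}
  n5('bbdc'): parent n4 fail=8; on 'c' 8→0 → fail=11;  out ∅∪∅=∅
  n6('bbdcc'): parent n5 fail=11; on 'c' 11→0 → fail=11;  out ∅∪∅=∅
  n7('bbdccb'): parent n6 fail=11; on 'b' 11 → fail=12;  out {1}∪{3}={1,3}

Text stream:
i=0 'a': node 0→1  emit P0@[0:0]
i=1 'a': node 1→1 (via fail)  emit P0@[1:1]
i=2 'd': node 1→8 (via fail)
i=3 'b': node 8→9
i=4 'a': node 9→10  emit P0@[4:4],P2@[2:4],P5@[3:4]
i=5 'b': node 10→2 (via fail)
i=6 'b': node 2→3
i=7 'd': node 3→4
i=8 'c': node 4→5
i=9 'c': node 5→6
i=10 'b': node 6→7  emit P1@[5:10],P3@[9:10]
i=11 'a': node 7→14 (via fail)  emit P0@[11:11],P5@[10:11]
i=12 'd': node 14→8 (via fail)
i=13 'd': node 8→8 (via fail)
i=14 'b': node 8→9
i=15 'd': node 9→8 (via fail)
i=16 'a': node 8→1 (via fail)  emit P0@[16:16]
i=17 'd': node 1→8 (via fail)
i=18 'a': node 8→1 (via fail)  emit P0@[18:18]
i=19 'c': node 1→11 (via fail)
i=20 'd': node 11→13  emit P4@[19:20]
i=21 'd': node 13→8 (via fail)
i=22 'a': node 8→1 (via fail)  emit P0@[22:22]
i=23 'c': node 1→11 (via fail)
i=24 'b': node 11→12  emit P3@[23:24]

All matches (sorted): [[0,0],[1,0],[4,0],[4,2],[4,5],[10,1],[10,3],[11,0],[11,5],[16,0],[18,0],[20,4],[22,0],[24,3]]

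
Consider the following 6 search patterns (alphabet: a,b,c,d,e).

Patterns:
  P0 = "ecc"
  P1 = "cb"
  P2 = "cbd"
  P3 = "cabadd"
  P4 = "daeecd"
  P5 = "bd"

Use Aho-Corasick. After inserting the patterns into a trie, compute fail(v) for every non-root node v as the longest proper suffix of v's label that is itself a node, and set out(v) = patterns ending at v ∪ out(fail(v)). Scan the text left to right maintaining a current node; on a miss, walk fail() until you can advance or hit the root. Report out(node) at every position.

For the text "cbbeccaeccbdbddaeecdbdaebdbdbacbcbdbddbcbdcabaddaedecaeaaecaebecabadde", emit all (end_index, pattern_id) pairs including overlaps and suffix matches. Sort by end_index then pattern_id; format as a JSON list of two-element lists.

Build automaton:
Trie nodes:
  0='ε' goto b→18 c→4 d→12 e→1
  1='e' goto c→2
  2='ec' goto c→3
  3='ecc' goto ·  [P0 ends]
  4='c' goto a→7 b→5
  5='cb' goto d→6  [P1 ends]
  6='cbd' goto ·  [P2 ends]
  7='ca' goto b→8
  8='cab' goto a→9
  9='caba' goto d→10
  10='cabad' goto d→11
  11='cabadd' goto ·  [P3 ends]
  12='d' goto a→13
  13='da' goto e→14
  14='dae' goto e→15
  15='daee' goto c→16
  16='daeec' goto d→17
  17='daeecd' goto ·  [P4 ends]
  18='b' goto d→19
  19='bd' goto ·  [P5 ends]

BFS fail/out derivation:
  fail(1) 'e': from fail(0)=0 chase 'e': 0 ⇒ 0;  out=∅∪out(0)=∅
  fail(4) 'c': from fail(0)=0 chase 'c': 0 ⇒ 0;  out=∅∪out(0)=∅
  fail(12) 'd': from fail(0)=0 chase 'd': 0 ⇒ 0;  out=∅∪out(0)=∅
  fail(18) 'b': from fail(0)=0 chase 'b': 0 ⇒ 0;  out=∅∪out(0)=∅
  fail(2) 'ec': from fail(1)=0 chase 'c': 0 ⇒ 4;  out=∅∪out(4)=∅
  fail(5) 'cb': from fail(4)=0 chase 'b': 0 ⇒ 18;  out={1}∪out(18)={1}
  fail(7) 'ca': from fail(4)=0 chase 'a': 0 ⇒ 0;  out=∅∪out(0)=∅
  fail(13) 'da': from fail(12)=0 chase 'a': 0 ⇒ 0;  out=∅∪out(0)=∅
  fail(19) 'bd': from fail(18)=0 chase 'd': 0 ⇒ 12;  out={5}∪out(12)={5}
  fail(3) 'ecc': from fail(2)=4 chase 'c': 4→0 ⇒ 4;  out={0}∪out(4)={0}
  fail(6) 'cbd': from fail(5)=18 chase 'd': 18 ⇒ 19;  out={2}∪out(19)={2,5}
  fail(8) 'cab': from fail(7)=0 chase 'b': 0 ⇒ 18;  out=∅∪out(18)=∅
  fail(14) 'dae': from fail(13)=0 chase 'e': 0 ⇒ 1;  out=∅∪out(1)=∅
  fail(9) 'caba': from fail(8)=18 chase 'a': 18→0 ⇒ 0;  out=∅∪out(0)=∅
  fail(15) 'daee': from fail(14)=1 chase 'e': 1→0 ⇒ 1;  out=∅∪out(1)=∅
  fail(10) 'cabad': from fail(9)=0 chase 'd': 0 ⇒ 12;  out=∅∪out(12)=∅
  fail(16) 'daeec': from fail(15)=1 chase 'c': 1 ⇒ 2;  out=∅∪out(2)=∅
  fail(11) 'cabadd': from fail(10)=12 chase 'd': 12→0 ⇒ 12;  out={3}∪out(12)={3}
  fail(17) 'daeecd': from fail(16)=2 chase 'd': 2→4→0 ⇒ 12;  out={4}∪out(12)={4}

Run:
[0] read 'c'  n0⇒n4
[1] read 'b'  n4⇒n5  → match P1@[0:1]
[2] read 'b'  n5⇒n18 (via fail)
[3] read 'e'  n18⇒n1 (via fail)
[4] read 'c'  n1⇒n2
[5] read 'c'  n2⇒n3  → match P0@[3:5]
[6] read 'a'  n3⇒n7 (via fail)
[7] read 'e'  n7⇒n1 (via fail)
[8] read 'c'  n1⇒n2
[9] read 'c'  n2⇒n3  → match P0@[7:9]
[10] read 'b'  n3⇒n5 (via fail)  → match P1@[9:10]
[11] read 'd'  n5⇒n6  → match P2@[9:11],P5@[10:11]
[12] read 'b'  n6⇒n18 (via fail)
[13] read 'd'  n18⇒n19  → match P5@[12:13]
[14] read 'd'  n19⇒n12 (via fail)
[15] read 'a'  n12⇒n13
[16] read 'e'  n13⇒n14
[17] read 'e'  n14⇒n15
[18] read 'c'  n15⇒n16
[19] read 'd'  n16⇒n17  → match P4@[14:19]
[20] read 'b'  n17⇒n18 (via fail)
[21] read 'd'  n18⇒n19  → match P5@[20:21]
[22] read 'a'  n19⇒n13 (via fail)
[23] read 'e'  n13⇒n14
[24] read 'b'  n14⇒n18 (via fail)
[25] read 'd'  n18⇒n19  → match P5@[24:25]
[26] read 'b'  n19⇒n18 (via fail)
[27] read 'd'  n18⇒n19  → match P5@[26:27]
[28] read 'b'  n19⇒n18 (via fail)
[29] read 'a'  n18⇒n0 (via fail)
[30] read 'c'  n0⇒n4
[31] read 'b'  n4⇒n5  → match P1@[30:31]
[32] read 'c'  n5⇒n4 (via fail)
[33] read 'b'  n4⇒n5  → match P1@[32:33]
[34] read 'd'  n5⇒n6  → match P2@[32:34],P5@[33:34]
[35] read 'b'  n6⇒n18 (via fail)
[36] read 'd'  n18⇒n19  → match P5@[35:36]
[37] read 'd'  n19⇒n12 (via fail)
[38] read 'b'  n12⇒n18 (via fail)
[39] read 'c'  n18⇒n4 (via fail)
[40] read 'b'  n4⇒n5  → match P1@[39:40]
[41] read 'd'  n5⇒n6  → match P2@[39:41],P5@[40:41]
[42] read 'c'  n6⇒n4 (via fail)
[43] read 'a'  n4⇒n7
[44] read 'b'  n7⇒n8
[45] read 'a'  n8⇒n9
[46] read 'd'  n9⇒n10
[47] read 'd'  n10⇒n11  → match P3@[42:47]
[48] read 'a'  n11⇒n13 (via fail)
[49] read 'e'  n13⇒n14
[50] read 'd'  n14⇒n12 (via fail)
[51] read 'e'  n12⇒n1 (via fail)
[52] read 'c'  n1⇒n2
[53] read 'a'  n2⇒n7 (via fail)
[54] read 'e'  n7⇒n1 (via fail)
[55] read 'a'  n1⇒n0 (via fail)
[56] read 'a'  n0⇒n0
[57] read 'e'  n0⇒n1
[58] read 'c'  n1⇒n2
[59] read 'a'  n2⇒n7 (via fail)
[60] read 'e'  n7⇒n1 (via fail)
[61] read 'b'  n1⇒n18 (via fail)
[62] read 'e'  n18⇒n1 (via fail)
[63] read 'c'  n1⇒n2
[64] read 'a'  n2⇒n7 (via fail)
[65] read 'b'  n7⇒n8
[66] read 'a'  n8⇒n9
[67] read 'd'  n9⇒n10
[68] read 'd'  n10⇒n11  → match P3@[63:68]
[69] read 'e'  n11⇒n1 (via fail)

All matches (sorted): [[1,1],[5,0],[9,0],[10,1],[11,2],[11,5],[13,5],[19,4],[21,5],[25,5],[27,5],[31,1],[33,1],[34,2],[34,5],[36,5],[40,1],[41,2],[41,5],[47,3],[68,3]]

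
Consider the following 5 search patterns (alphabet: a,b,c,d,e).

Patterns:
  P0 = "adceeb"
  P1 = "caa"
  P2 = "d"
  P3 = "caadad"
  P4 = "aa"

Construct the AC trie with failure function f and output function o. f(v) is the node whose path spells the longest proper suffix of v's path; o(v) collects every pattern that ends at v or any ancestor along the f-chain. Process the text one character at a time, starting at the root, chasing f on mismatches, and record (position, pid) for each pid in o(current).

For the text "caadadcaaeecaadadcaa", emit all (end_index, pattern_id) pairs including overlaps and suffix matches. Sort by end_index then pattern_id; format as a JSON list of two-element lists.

Construct AC machine:
Trie nodes:
  0='ε' goto a→1 c→7 d→10
  1='a' goto a→14 d→2
  2='ad' goto c→3
  3='adc' goto e→4
  4='adce' goto e→5
  5='adcee' goto b→6
  6='adceeb' goto ·  [P0 ends]
  7='c' goto a→8
  8='ca' goto a→9
  9='caa' goto d→11  [P1 ends]
  10='d' goto ·  [P2 ends]
  11='caad' goto a→12
  12='caada' goto d→13
  13='caadad' goto ·  [P3 ends]
  14='aa' goto ·  [P4 ends]

Failure links (BFS by depth):
  fail(1) 'a': from fail(0)=0 chase 'a': 0 ⇒ 0;  out=∅∪out(0)=∅
  fail(7) 'c': from fail(0)=0 chase 'c': 0 ⇒ 0;  out=∅∪out(0)=∅
  fail(10) 'd': from fail(0)=0 chase 'd': 0 ⇒ 0;  out={2}∪out(0)={2}
  fail(2) 'ad': from fail(1)=0 chase 'd': 0 ⇒ 10;  out=∅∪out(10)={2}
  fail(8) 'ca': from fail(7)=0 chase 'a': 0 ⇒ 1;  out=∅∪out(1)=∅
  fail(14) 'aa': from fail(1)=0 chase 'a': 0 ⇒ 1;  out={4}∪out(1)={4}
  fail(3) 'adc': from fail(2)=10 chase 'c': 10→0 ⇒ 7;  out=∅∪out(7)=∅
  fail(9) 'caa': from fail(8)=1 chase 'a': 1 ⇒ 14;  out={1}∪out(14)={1,4}
  fail(4) 'adce': from fail(3)=7 chase 'e': 7→0 ⇒ 0;  out=∅∪out(0)=∅
  fail(11) 'caad': from fail(9)=14 chase 'd': 14→1 ⇒ 2;  out=∅∪out(2)={2}
  fail(5) 'adcee': from fail(4)=0 chase 'e': 0 ⇒ 0;  out=∅∪out(0)=∅
  fail(12) 'caada': from fail(11)=2 chase 'a': 2→10→0 ⇒ 1;  out=∅∪out(1)=∅
  fail(6) 'adceeb': from fail(5)=0 chase 'b': 0 ⇒ 0;  out={0}∪out(0)={0}
  fail(13) 'caadad': from fail(12)=1 chase 'd': 1 ⇒ 2;  out={3}∪out(2)={2,3}

Scan:
[0] read 'c'  n0⇒n7
[1] read 'a'  n7⇒n8
[2] read 'a'  n8⇒n9  → match P1@[0:2],P4@[1:2]
[3] read 'd'  n9⇒n11  → match P2@[3:3]
[4] read 'a'  n11⇒n12
[5] read 'd'  n12⇒n13  → match P2@[5:5],P3@[0:5]
[6] read 'c'  n13⇒n3 (fail-walked)
[7] read 'a'  n3⇒n8 (fail-walked)
[8] read 'a'  n8⇒n9  → match P1@[6:8],P4@[7:8]
[9] read 'e'  n9⇒n0 (fail-walked)
[10] read 'e'  n0⇒n0
[11] read 'c'  n0⇒n7
[12] read 'a'  n7⇒n8
[13] read 'a'  n8⇒n9  → match P1@[11:13],P4@[12:13]
[14] read 'd'  n9⇒n11  → match P2@[14:14]
[15] read 'a'  n11⇒n12
[16] read 'd'  n12⇒n13  → match P2@[16:16],P3@[11:16]
[17] read 'c'  n13⇒n3 (fail-walked)
[18] read 'a'  n3⇒n8 (fail-walked)
[19] read 'a'  n8⇒n9  → match P1@[17:19],P4@[18:19]

All matches (sorted): [[2,1],[2,4],[3,2],[5,2],[5,3],[8,1],[8,4],[13,1],[13,4],[14,2],[16,2],[16,3],[19,1],[19,4]]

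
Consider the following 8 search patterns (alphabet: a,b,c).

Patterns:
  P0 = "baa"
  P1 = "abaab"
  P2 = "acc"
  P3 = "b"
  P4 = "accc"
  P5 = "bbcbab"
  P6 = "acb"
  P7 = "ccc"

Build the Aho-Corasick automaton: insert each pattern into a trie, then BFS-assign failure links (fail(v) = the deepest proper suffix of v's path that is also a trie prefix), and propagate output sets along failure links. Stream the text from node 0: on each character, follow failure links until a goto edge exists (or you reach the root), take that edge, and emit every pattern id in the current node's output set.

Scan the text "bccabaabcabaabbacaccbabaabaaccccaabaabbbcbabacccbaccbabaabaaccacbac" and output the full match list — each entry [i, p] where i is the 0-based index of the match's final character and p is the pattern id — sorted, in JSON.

Build:
Trie (insert patterns):
  n0 'ε': a→4 b→1 c→18
  n1 'b': a→2 b→12  ←P3
  n2 'ba': a→3
  n3 'baa': ·  ←P0
  n4 'a': b→5 c→9
  n5 'ab': a→6
  n6 'aba': a→7
  n7 'abaa': b→8
  n8 'abaab': ·  ←P1
  n9 'ac': b→17 c→10
  n10 'acc': c→11  ←P2
  n11 'accc': ·  ←P4
  n12 'bb': c→13
  n13 'bbc': b→14
  n14 'bbcb': a→15
  n15 'bbcba': b→16
  n16 'bbcbab': ·  ←P5
  n17 'acb': ·  ←P6
  n18 'c': c→19
  n19 'cc': c→20
  n20 'ccc': ·  ←P7

Failure links (BFS by depth):
  n1('b'): parent n0 fail=0; on 'b' 0 → fail=0;  out {3}∪∅={3}
  n4('a'): parent n0 fail=0; on 'a' 0 → fail=0;  out ∅∪∅=∅
  n18('c'): parent n0 fail=0; on 'c' 0 → fail=0;  out ∅∪∅=∅
  n2('ba'): parent n1 fail=0; on 'a' 0 → fail=4;  out ∅∪∅=∅
  n5('ab'): parent n4 fail=0; on 'b' 0 → fail=1;  out ∅∪{3}={3}
  n9('ac'): parent n4 fail=0; on 'c' 0 → fail=18;  out ∅∪∅=∅
  n12('bb'): parent n1 fail=0; on 'b' 0 → fail=1;  out ∅∪{3}={3}
  n19('cc'): parent n18 fail=0; on 'c' 0 → fail=18;  out ∅∪∅=∅
  n3('baa'): parent n2 fail=4; on 'a' 4→0 → fail=4;  out {0}∪∅={0}
  n6('aba'): parent n5 fail=1; on 'a' 1 → fail=2;  out ∅∪∅=∅
  n10('acc'): parent n9 fail=18; on 'c' 18 → fail=19;  out {2}∪∅={2}
  n13('bbc'): parent n12 fail=1; on 'c' 1→0 → fail=18;  out ∅∪∅=∅
  n17('acb'): parent n9 fail=18; on 'b' 18→0 → fail=1;  out {6}∪{3}={3,6}
  n20('ccc'): parent n19 fail=18; on 'c' 18 → fail=19;  out {7}∪∅={7}
  n7('abaa'): parent n6 fail=2; on 'a' 2 → fail=3;  out ∅∪{0}={0}
  n11('accc'): parent n10 fail=19; on 'c' 19 → fail=20;  out {4}∪{7}={4,7}
  n14('bbcb'): parent n13 fail=18; on 'b' 18→0 → fail=1;  out ∅∪{3}={3}
  n8('abaab'): parent n7 fail=3; on 'b' 3→4 → fail=5;  out {1}∪{3}={1,3}
  n15('bbcba'): parent n14 fail=1; on 'a' 1 → fail=2;  out ∅∪∅=∅
  n16('bbcbab'): parent n15 fail=2; on 'b' 2→4 → fail=5;  out {5}∪{3}={3,5}

Run:
[0] read 'b'  n0⇒n1  ** P3@[0:0]
[1] read 'c'  n1⇒n18 ·f
[2] read 'c'  n18⇒n19
[3] read 'a'  n19⇒n4 ·f
[4] read 'b'  n4⇒n5  ** P3@[4:4]
[5] read 'a'  n5⇒n6
[6] read 'a'  n6⇒n7  ** P0@[4:6]
[7] read 'b'  n7⇒n8  ** P1@[3:7],P3@[7:7]
[8] read 'c'  n8⇒n18 ·f
[9] read 'a'  n18⇒n4 ·f
[10] read 'b'  n4⇒n5  ** P3@[10:10]
[11] read 'a'  n5⇒n6
[12] read 'a'  n6⇒n7  ** P0@[10:12]
[13] read 'b'  n7⇒n8  ** P1@[9:13],P3@[13:13]
[14] read 'b'  n8⇒n12 ·f  ** P3@[14:14]
[15] read 'a'  n12⇒n2 ·f
[16] read 'c'  n2⇒n9 ·f
[17] read 'a'  n9⇒n4 ·f
[18] read 'c'  n4⇒n9
[19] read 'c'  n9⇒n10  ** P2@[17:19]
[20] read 'b'  n10⇒n1 ·f  ** P3@[20:20]
[21] read 'a'  n1⇒n2
[22] read 'b'  n2⇒n5 ·f  ** P3@[22:22]
[23] read 'a'  n5⇒n6
[24] read 'a'  n6⇒n7  ** P0@[22:24]
[25] read 'b'  n7⇒n8  ** P1@[21:25],P3@[25:25]
[26] read 'a'  n8⇒n6 ·f
[27] read 'a'  n6⇒n7  ** P0@[25:27]
[28] read 'c'  n7⇒n9 ·f
[29] read 'c'  n9⇒n10  ** P2@[27:29]
[30] read 'c'  n10⇒n11  ** P4@[27:30],P7@[28:30]
[31] read 'c'  n11⇒n20 ·f  ** P7@[29:31]
[32] read 'a'  n20⇒n4 ·f
[33] read 'a'  n4⇒n4 ·f
[34] read 'b'  n4⇒n5  ** P3@[34:34]
[35] read 'a'  n5⇒n6
[36] read 'a'  n6⇒n7  ** P0@[34:36]
[37] read 'b'  n7⇒n8  ** P1@[33:37],P3@[37:37]
[38] read 'b'  n8⇒n12 ·f  ** P3@[38:38]
[39] read 'b'  n12⇒n12 ·f  ** P3@[39:39]
[40] read 'c'  n12⇒n13
[41] read 'b'  n13⇒n14  ** P3@[41:41]
[42] read 'a'  n14⇒n15
[43] read 'b'  n15⇒n16  ** P3@[43:43],P5@[38:43]
[44] read 'a'  n16⇒n6 ·f
[45] read 'c'  n6⇒n9 ·f
[46] read 'c'  n9⇒n10  ** P2@[44:46]
[47] read 'c'  n10⇒n11  ** P4@[44:47],P7@[45:47]
[48] read 'b'  n11⇒n1 ·f  ** P3@[48:48]
[49] read 'a'  n1⇒n2
[50] read 'c'  n2⇒n9 ·f
[51] read 'c'  n9⇒n10  ** P2@[49:51]
[52] read 'b'  n10⇒n1 ·f  ** P3@[52:52]
[53] read 'a'  n1⇒n2
[54] read 'b'  n2⇒n5 ·f  ** P3@[54:54]
[55] read 'a'  n5⇒n6
[56] read 'a'  n6⇒n7  ** P0@[54:56]
[57] read 'b'  n7⇒n8  ** P1@[53:57],P3@[57:57]
[58] read 'a'  n8⇒n6 ·f
[59] read 'a'  n6⇒n7  ** P0@[57:59]
[60] read 'c'  n7⇒n9 ·f
[61] read 'c'  n9⇒n10  ** P2@[59:61]
[62] read 'a'  n10⇒n4 ·f
[63] read 'c'  n4⇒n9
[64] read 'b'  n9⇒n17  ** P3@[64:64],P6@[62:64]
[65] read 'a'  n17⇒n2 ·f
[66] read 'c'  n2⇒n9 ·f

All matches (sorted): [[0,3],[4,3],[6,0],[7,1],[7,3],[10,3],[12,0],[13,1],[13,3],[14,3],[19,2],[20,3],[22,3],[24,0],[25,1],[25,3],[27,0],[29,2],[30,4],[30,7],[31,7],[34,3],[36,0],[37,1],[37,3],[38,3],[39,3],[41,3],[43,3],[43,5],[46,2],[47,4],[47,7],[48,3],[51,2],[52,3],[54,3],[56,0],[57,1],[57,3],[59,0],[61,2],[64,3],[64,6]]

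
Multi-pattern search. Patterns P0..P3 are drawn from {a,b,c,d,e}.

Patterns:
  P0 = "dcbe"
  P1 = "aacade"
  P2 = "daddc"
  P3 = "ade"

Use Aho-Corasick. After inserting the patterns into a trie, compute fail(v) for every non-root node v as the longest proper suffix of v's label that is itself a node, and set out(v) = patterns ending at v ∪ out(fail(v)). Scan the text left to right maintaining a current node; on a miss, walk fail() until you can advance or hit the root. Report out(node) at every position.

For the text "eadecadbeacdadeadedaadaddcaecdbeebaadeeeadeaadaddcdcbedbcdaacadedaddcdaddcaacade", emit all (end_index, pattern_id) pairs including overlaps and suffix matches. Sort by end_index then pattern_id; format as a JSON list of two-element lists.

Build automaton:
Trie (insert patterns):
  n0 'ε': a→5 d→1
  n1 'd': a→11 c→2
  n2 'dc': b→3
  n3 'dcb': e→4
  n4 'dcbe': ·  [P0 ends]
  n5 'a': a→6 d→15
  n6 'aa': c→7
  n7 'aac': a→8
  n8 'aaca': d→9
  n9 'aacad': e→10
  n10 'aacade': ·  [P1 ends]
  n11 'da': d→12
  n12 'dad': d→13
  n13 'dadd': c→14
  n14 'daddc': ·  [P2 ends]
  n15 'ad': e→16
  n16 'ade': ·  [P3 ends]

BFS fail/out derivation:
  fail(1) 'd': from fail(0)=0 chase 'd': 0 ⇒ 0;  out=∅∪out(0)=∅
  fail(5) 'a': from fail(0)=0 chase 'a': 0 ⇒ 0;  out=∅∪out(0)=∅
  fail(2) 'dc': from fail(1)=0 chase 'c': 0 ⇒ 0;  out=∅∪out(0)=∅
  fail(6) 'aa': from fail(5)=0 chase 'a': 0 ⇒ 5;  out=∅∪out(5)=∅
  fail(11) 'da': from fail(1)=0 chase 'a': 0 ⇒ 5;  out=∅∪out(5)=∅
  fail(15) 'ad': from fail(5)=0 chase 'd': 0 ⇒ 1;  out=∅∪out(1)=∅
  fail(3) 'dcb': from fail(2)=0 chase 'b': 0 ⇒ 0;  out=∅∪out(0)=∅
  fail(7) 'aac': from fail(6)=5 chase 'c': 5→0 ⇒ 0;  out=∅∪out(0)=∅
  fail(12) 'dad': from fail(11)=5 chase 'd': 5 ⇒ 15;  out=∅∪out(15)=∅
  fail(16) 'ade': from fail(15)=1 chase 'e': 1→0 ⇒ 0;  out={3}∪out(0)={3}
  fail(4) 'dcbe': from fail(3)=0 chase 'e': 0 ⇒ 0;  out={0}∪out(0)={0}
  fail(8) 'aaca': from fail(7)=0 chase 'a': 0 ⇒ 5;  out=∅∪out(5)=∅
  fail(13) 'dadd': from fail(12)=15 chase 'd': 15→1→0 ⇒ 1;  out=∅∪out(1)=∅
  fail(9) 'aacad': from fail(8)=5 chase 'd': 5 ⇒ 15;  out=∅∪out(15)=∅
  fail(14) 'daddc': from fail(13)=1 chase 'c': 1 ⇒ 2;  out={2}∪out(2)={2}
  fail(10) 'aacade': from fail(9)=15 chase 'e': 15 ⇒ 16;  out={1}∪out(16)={1,3}

Text stream:
i=0 'e': node 0→0
i=1 'a': node 0→5
i=2 'd': node 5→15
i=3 'e': node 15→16  → match P3@[1:3]
i=4 'c': node 16→0 (via fail)
i=5 'a': node 0→5
i=6 'd': node 5→15
i=7 'b': node 15→0 (via fail)
i=8 'e': node 0→0
i=9 'a': node 0→5
i=10 'c': node 5→0 (via fail)
i=11 'd': node 0→1
i=12 'a': node 1→11
i=13 'd': node 11→12
i=14 'e': node 12→16 (via fail)  → match P3@[12:14]
i=15 'a': node 16→5 (via fail)
i=16 'd': node 5→15
i=17 'e': node 15→16  → match P3@[15:17]
i=18 'd': node 16→1 (via fail)
i=19 'a': node 1→11
i=20 'a': node 11→6 (via fail)
i=21 'd': node 6→15 (via fail)
i=22 'a': node 15→11 (via fail)
i=23 'd': node 11→12
i=24 'd': node 12→13
i=25 'c': node 13→14  → match P2@[21:25]
i=26 'a': node 14→5 (via fail)
i=27 'e': node 5→0 (via fail)
i=28 'c': node 0→0
i=29 'd': node 0→1
i=30 'b': node 1→0 (via fail)
i=31 'e': node 0→0
i=32 'e': node 0→0
i=33 'b': node 0→0
i=34 'a': node 0→5
i=35 'a': node 5→6
i=36 'd': node 6→15 (via fail)
i=37 'e': node 15→16  → match P3@[35:37]
i=38 'e': node 16→0 (via fail)
i=39 'e': node 0→0
i=40 'a': node 0→5
i=41 'd': node 5→15
i=42 'e': node 15→16  → match P3@[40:42]
i=43 'a': node 16→5 (via fail)
i=44 'a': node 5→6
i=45 'd': node 6→15 (via fail)
i=46 'a': node 15→11 (via fail)
i=47 'd': node 11→12
i=48 'd': node 12→13
i=49 'c': node 13→14  → match P2@[45:49]
i=50 'd': node 14→1 (via fail)
i=51 'c': node 1→2
i=52 'b': node 2→3
i=53 'e': node 3→4  → match P0@[50:53]
i=54 'd': node 4→1 (via fail)
i=55 'b': node 1→0 (via fail)
i=56 'c': node 0→0
i=57 'd': node 0→1
i=58 'a': node 1→11
i=59 'a': node 11→6 (via fail)
i=60 'c': node 6→7
i=61 'a': node 7→8
i=62 'd': node 8→9
i=63 'e': node 9→10  → match P1@[58:63],P3@[61:63]
i=64 'd': node 10→1 (via fail)
i=65 'a': node 1→11
i=66 'd': node 11→12
i=67 'd': node 12→13
i=68 'c': node 13→14  → match P2@[64:68]
i=69 'd': node 14→1 (via fail)
i=70 'a': node 1→11
i=71 'd': node 11→12
i=72 'd': node 12→13
i=73 'c': node 13→14  → match P2@[69:73]
i=74 'a': node 14→5 (via fail)
i=75 'a': node 5→6
i=76 'c': node 6→7
i=77 'a': node 7→8
i=78 'd': node 8→9
i=79 'e': node 9→10  → match P1@[74:79],P3@[77:79]

Result: [[3,3],[14,3],[17,3],[25,2],[37,3],[42,3],[49,2],[53,0],[63,1],[63,3],[68,2],[73,2],[79,1],[79,3]]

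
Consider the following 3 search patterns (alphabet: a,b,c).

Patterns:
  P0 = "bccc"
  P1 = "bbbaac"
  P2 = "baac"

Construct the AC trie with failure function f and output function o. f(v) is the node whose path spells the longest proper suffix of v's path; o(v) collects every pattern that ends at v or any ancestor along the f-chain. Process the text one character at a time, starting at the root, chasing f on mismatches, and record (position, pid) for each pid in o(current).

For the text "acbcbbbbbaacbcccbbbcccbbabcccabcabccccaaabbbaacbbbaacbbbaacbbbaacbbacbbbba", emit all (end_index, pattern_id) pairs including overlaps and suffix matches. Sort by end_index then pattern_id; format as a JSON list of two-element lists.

Build automaton:
Trie nodes:
  0='ε' goto b→1
  1='b' goto a→10 b→5 c→2
  2='bc' goto c→3
  3='bcc' goto c→4
  4='bccc' goto ·  [P0 ends]
  5='bb' goto b→6
  6='bbb' goto a→7
  7='bbba' goto a→8
  8='bbbaa' goto c→9
  9='bbbaac' goto ·  [P1 ends]
  10='ba' goto a→11
  11='baa' goto c→12
  12='baac' goto ·  [P2 ends]

Failure links (BFS by depth):
  fail(1) 'b': from fail(0)=0 chase 'b': 0 ⇒ 0;  out=∅∪out(0)=∅
  fail(2) 'bc': from fail(1)=0 chase 'c': 0 ⇒ 0;  out=∅∪out(0)=∅
  fail(5) 'bb': from fail(1)=0 chase 'b': 0 ⇒ 1;  out=∅∪out(1)=∅
  fail(10) 'ba': from fail(1)=0 chase 'a': 0 ⇒ 0;  out=∅∪out(0)=∅
  fail(3) 'bcc': from fail(2)=0 chase 'c': 0 ⇒ 0;  out=∅∪out(0)=∅
  fail(6) 'bbb': from fail(5)=1 chase 'b': 1 ⇒ 5;  out=∅∪out(5)=∅
  fail(11) 'baa': from fail(10)=0 chase 'a': 0 ⇒ 0;  out=∅∪out(0)=∅
  fail(4) 'bccc': from fail(3)=0 chase 'c': 0 ⇒ 0;  out={0}∪out(0)={0}
  fail(7) 'bbba': from fail(6)=5 chase 'a': 5→1 ⇒ 10;  out=∅∪out(10)=∅
  fail(12) 'baac': from fail(11)=0 chase 'c': 0 ⇒ 0;  out={2}∪out(0)={2}
  fail(8) 'bbbaa': from fail(7)=10 chase 'a': 10 ⇒ 11;  out=∅∪out(11)=∅
  fail(9) 'bbbaac': from fail(8)=11 chase 'c': 11 ⇒ 12;  out={1}∪out(12)={1,2}

Run:
[0] read 'a'  n0⇒n0
[1] read 'c'  n0⇒n0
[2] read 'b'  n0⇒n1
[3] read 'c'  n1⇒n2
[4] read 'b'  n2⇒n1 ·f
[5] read 'b'  n1⇒n5
[6] read 'b'  n5⇒n6
[7] read 'b'  n6⇒n6 ·f
[8] read 'b'  n6⇒n6 ·f
[9] read 'a'  n6⇒n7
[10] read 'a'  n7⇒n8
[11] read 'c'  n8⇒n9  emit P1@[6:11],P2@[8:11]
[12] read 'b'  n9⇒n1 ·f
[13] read 'c'  n1⇒n2
[14] read 'c'  n2⇒n3
[15] read 'c'  n3⇒n4  emit P0@[12:15]
[16] read 'b'  n4⇒n1 ·f
[17] read 'b'  n1⇒n5
[18] read 'b'  n5⇒n6
[19] read 'c'  n6⇒n2 ·f
[20] read 'c'  n2⇒n3
[21] read 'c'  n3⇒n4  emit P0@[18:21]
[22] read 'b'  n4⇒n1 ·f
[23] read 'b'  n1⇒n5
[24] read 'a'  n5⇒n10 ·f
[25] read 'b'  n10⇒n1 ·f
[26] read 'c'  n1⇒n2
[27] read 'c'  n2⇒n3
[28] read 'c'  n3⇒n4  emit P0@[25:28]
[29] read 'a'  n4⇒n0 ·f
[30] read 'b'  n0⇒n1
[31] read 'c'  n1⇒n2
[32] read 'a'  n2⇒n0 ·f
[33] read 'b'  n0⇒n1
[34] read 'c'  n1⇒n2
[35] read 'c'  n2⇒n3
[36] read 'c'  n3⇒n4  emit P0@[33:36]
[37] read 'c'  n4⇒n0 ·f
[38] read 'a'  n0⇒n0
[39] read 'a'  n0⇒n0
[40] read 'a'  n0⇒n0
[41] read 'b'  n0⇒n1
[42] read 'b'  n1⇒n5
[43] read 'b'  n5⇒n6
[44] read 'a'  n6⇒n7
[45] read 'a'  n7⇒n8
[46] read 'c'  n8⇒n9  emit P1@[41:46],P2@[43:46]
[47] read 'b'  n9⇒n1 ·f
[48] read 'b'  n1⇒n5
[49] read 'b'  n5⇒n6
[50] read 'a'  n6⇒n7
[51] read 'a'  n7⇒n8
[52] read 'c'  n8⇒n9  emit P1@[47:52],P2@[49:52]
[53] read 'b'  n9⇒n1 ·f
[54] read 'b'  n1⇒n5
[55] read 'b'  n5⇒n6
[56] read 'a'  n6⇒n7
[57] read 'a'  n7⇒n8
[58] read 'c'  n8⇒n9  emit P1@[53:58],P2@[55:58]
[59] read 'b'  n9⇒n1 ·f
[60] read 'b'  n1⇒n5
[61] read 'b'  n5⇒n6
[62] read 'a'  n6⇒n7
[63] read 'a'  n7⇒n8
[64] read 'c'  n8⇒n9  emit P1@[59:64],P2@[61:64]
[65] read 'b'  n9⇒n1 ·f
[66] read 'b'  n1⇒n5
[67] read 'a'  n5⇒n10 ·f
[68] read 'c'  n10⇒n0 ·f
[69] read 'b'  n0⇒n1
[70] read 'b'  n1⇒n5
[71] read 'b'  n5⇒n6
[72] read 'b'  n6⇒n6 ·f
[73] read 'a'  n6⇒n7

Matches: [[11,1],[11,2],[15,0],[21,0],[28,0],[36,0],[46,1],[46,2],[52,1],[52,2],[58,1],[58,2],[64,1],[64,2]]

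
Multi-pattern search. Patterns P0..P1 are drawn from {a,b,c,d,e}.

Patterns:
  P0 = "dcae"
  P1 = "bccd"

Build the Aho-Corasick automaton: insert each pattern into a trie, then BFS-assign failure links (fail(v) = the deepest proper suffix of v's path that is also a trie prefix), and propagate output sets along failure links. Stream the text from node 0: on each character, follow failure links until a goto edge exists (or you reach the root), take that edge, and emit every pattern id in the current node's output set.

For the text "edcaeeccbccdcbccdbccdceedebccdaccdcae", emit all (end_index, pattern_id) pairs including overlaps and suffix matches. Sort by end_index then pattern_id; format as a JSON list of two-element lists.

Construct AC machine:
Trie nodes:
  0='ε' goto b→5 d→1
  1='d' goto c→2
  2='dc' goto a→3
  3='dca' goto e→4
  4='dcae' goto ·  [P0 ends]
  5='b' goto c→6
  6='bc' goto c→7
  7='bcc' goto d→8
  8='bccd' goto ·  [P1 ends]

Failure links (BFS by depth):
  fail(1) 'd': from fail(0)=0 chase 'd': 0 ⇒ 0;  out=∅∪out(0)=∅
  fail(5) 'b': from fail(0)=0 chase 'b': 0 ⇒ 0;  out=∅∪out(0)=∅
  fail(2) 'dc': from fail(1)=0 chase 'c': 0 ⇒ 0;  out=∅∪out(0)=∅
  fail(6) 'bc': from fail(5)=0 chase 'c': 0 ⇒ 0;  out=∅∪out(0)=∅
  fail(3) 'dca': from fail(2)=0 chase 'a': 0 ⇒ 0;  out=∅∪out(0)=∅
  fail(7) 'bcc': from fail(6)=0 chase 'c': 0 ⇒ 0;  out=∅∪out(0)=∅
  fail(4) 'dcae': from fail(3)=0 chase 'e': 0 ⇒ 0;  out={0}∪out(0)={0}
  fail(8) 'bccd': from fail(7)=0 chase 'd': 0 ⇒ 1;  out={1}∪out(1)={1}

Text stream:
i=0 'e': node 0→0
i=1 'd': node 0→1
i=2 'c': node 1→2
i=3 'a': node 2→3
i=4 'e': node 3→4  ** P0@[1:4]
i=5 'e': node 4→0 ·f
i=6 'c': node 0→0
i=7 'c': node 0→0
i=8 'b': node 0→5
i=9 'c': node 5→6
i=10 'c': node 6→7
i=11 'd': node 7→8  ** P1@[8:11]
i=12 'c': node 8→2 ·f
i=13 'b': node 2→5 ·f
i=14 'c': node 5→6
i=15 'c': node 6→7
i=16 'd': node 7→8  ** P1@[13:16]
i=17 'b': node 8→5 ·f
i=18 'c': node 5→6
i=19 'c': node 6→7
i=20 'd': node 7→8  ** P1@[17:20]
i=21 'c': node 8→2 ·f
i=22 'e': node 2→0 ·f
i=23 'e': node 0→0
i=24 'd': node 0→1
i=25 'e': node 1→0 ·f
i=26 'b': node 0→5
i=27 'c': node 5→6
i=28 'c': node 6→7
i=29 'd': node 7→8  ** P1@[26:29]
i=30 'a': node 8→0 ·f
i=31 'c': node 0→0
i=32 'c': node 0→0
i=33 'd': node 0→1
i=34 'c': node 1→2
i=35 'a': node 2→3
i=36 'e': node 3→4  ** P0@[33:36]

All matches (sorted): [[4,0],[11,1],[16,1],[20,1],[29,1],[36,0]]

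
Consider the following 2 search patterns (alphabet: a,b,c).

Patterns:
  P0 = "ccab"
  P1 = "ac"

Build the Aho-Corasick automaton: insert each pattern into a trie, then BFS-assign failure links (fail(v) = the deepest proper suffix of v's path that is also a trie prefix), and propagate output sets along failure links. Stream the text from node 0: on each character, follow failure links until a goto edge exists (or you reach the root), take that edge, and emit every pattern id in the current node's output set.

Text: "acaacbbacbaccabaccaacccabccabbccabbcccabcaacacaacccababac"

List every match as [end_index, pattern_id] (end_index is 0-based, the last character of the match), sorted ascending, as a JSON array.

Construct AC machine:
Trie nodes:
  n0 'ε': a→5 c→1
  n1 'c': c→2
  n2 'cc': a→3
  n3 'cca': b→4
  n4 'ccab': ·  ←P0
  n5 'a': c→6
  n6 'ac': ·  ←P1

BFS fail/out derivation:
  fail(1) 'c': from fail(0)=0 chase 'c': 0 ⇒ 0;  out=∅∪out(0)=∅
  fail(5) 'a': from fail(0)=0 chase 'a': 0 ⇒ 0;  out=∅∪out(0)=∅
  fail(2) 'cc': from fail(1)=0 chase 'c': 0 ⇒ 1;  out=∅∪out(1)=∅
  fail(6) 'ac': from fail(5)=0 chase 'c': 0 ⇒ 1;  out={1}∪out(1)={1}
  fail(3) 'cca': from fail(2)=1 chase 'a': 1→0 ⇒ 5;  out=∅∪out(5)=∅
  fail(4) 'ccab': from fail(3)=5 chase 'b': 5→0 ⇒ 0;  out={0}∪out(0)={0}

Run:
i=0 'a': node 0→5
i=1 'c': node 5→6  → match P1@[0:1]
i=2 'a': node 6→5 ·f
i=3 'a': node 5→5 ·f
i=4 'c': node 5→6  → match P1@[3:4]
i=5 'b': node 6→0 ·f
i=6 'b': node 0→0
i=7 'a': node 0→5
i=8 'c': node 5→6  → match P1@[7:8]
i=9 'b': node 6→0 ·f
i=10 'a': node 0→5
i=11 'c': node 5→6  → match P1@[10:11]
i=12 'c': node 6→2 ·f
i=13 'a': node 2→3
i=14 'b': node 3→4  → match P0@[11:14]
i=15 'a': node 4→5 ·f
i=16 'c': node 5→6  → match P1@[15:16]
i=17 'c': node 6→2 ·f
i=18 'a': node 2→3
i=19 'a': node 3→5 ·f
i=20 'c': node 5→6  → match P1@[19:20]
i=21 'c': node 6→2 ·f
i=22 'c': node 2→2 ·f
i=23 'a': node 2→3
i=24 'b': node 3→4  → match P0@[21:24]
i=25 'c': node 4→1 ·f
i=26 'c': node 1→2
i=27 'a': node 2→3
i=28 'b': node 3→4  → match P0@[25:28]
i=29 'b': node 4→0 ·f
i=30 'c': node 0→1
i=31 'c': node 1→2
i=32 'a': node 2→3
i=33 'b': node 3→4  → match P0@[30:33]
i=34 'b': node 4→0 ·f
i=35 'c': node 0→1
i=36 'c': node 1→2
i=37 'c': node 2→2 ·f
i=38 'a': node 2→3
i=39 'b': node 3→4  → match P0@[36:39]
i=40 'c': node 4→1 ·f
i=41 'a': node 1→5 ·f
i=42 'a': node 5→5 ·f
i=43 'c': node 5→6  → match P1@[42:43]
i=44 'a': node 6→5 ·f
i=45 'c': node 5→6  → match P1@[44:45]
i=46 'a': node 6→5 ·f
i=47 'a': node 5→5 ·f
i=48 'c': node 5→6  → match P1@[47:48]
i=49 'c': node 6→2 ·f
i=50 'c': node 2→2 ·f
i=51 'a': node 2→3
i=52 'b': node 3→4  → match P0@[49:52]
i=53 'a': node 4→5 ·f
i=54 'b': node 5→0 ·f
i=55 'a': node 0→5
i=56 'c': node 5→6  → match P1@[55:56]

Result: [[1,1],[4,1],[8,1],[11,1],[14,0],[16,1],[20,1],[24,0],[28,0],[33,0],[39,0],[43,1],[45,1],[48,1],[52,0],[56,1]]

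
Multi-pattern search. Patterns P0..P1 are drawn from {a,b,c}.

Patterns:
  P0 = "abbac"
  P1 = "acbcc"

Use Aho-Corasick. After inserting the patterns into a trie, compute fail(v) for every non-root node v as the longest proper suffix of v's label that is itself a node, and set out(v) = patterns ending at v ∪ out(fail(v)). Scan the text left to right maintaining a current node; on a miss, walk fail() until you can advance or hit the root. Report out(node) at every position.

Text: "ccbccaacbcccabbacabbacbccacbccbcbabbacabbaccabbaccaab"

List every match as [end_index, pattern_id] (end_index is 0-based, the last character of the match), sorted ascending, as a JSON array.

Construct AC machine:
Trie (insert patterns):
  0='ε' goto a→1
  1='a' goto b→2 c→6
  2='ab' goto b→3
  3='abb' goto a→4
  4='abba' goto c→5
  5='abbac' goto ·  ←P0
  6='ac' goto b→7
  7='acb' goto c→8
  8='acbc' goto c→9
  9='acbcc' goto ·  ←P1

Failure links (BFS by depth):
  n1('a'): parent n0 fail=0; on 'a' 0 → fail=0;  out ∅∪∅=∅
  n2('ab'): parent n1 fail=0; on 'b' 0 → fail=0;  out ∅∪∅=∅
  n6('ac'): parent n1 fail=0; on 'c' 0 → fail=0;  out ∅∪∅=∅
  n3('abb'): parent n2 fail=0; on 'b' 0 → fail=0;  out ∅∪∅=∅
  n7('acb'): parent n6 fail=0; on 'b' 0 → fail=0;  out ∅∪∅=∅
  n4('abba'): parent n3 fail=0; on 'a' 0 → fail=1;  out ∅∪∅=∅
  n8('acbc'): parent n7 fail=0; on 'c' 0 → fail=0;  out ∅∪∅=∅
  n5('abbac'): parent n4 fail=1; on 'c' 1 → fail=6;  out {0}∪∅={0}
  n9('acbcc'): parent n8 fail=0; on 'c' 0 → fail=0;  out {1}∪∅={1}

Scan:
[0] read 'c'  n0⇒n0
[1] read 'c'  n0⇒n0
[2] read 'b'  n0⇒n0
[3] read 'c'  n0⇒n0
[4] read 'c'  n0⇒n0
[5] read 'a'  n0⇒n1
[6] read 'a'  n1⇒n1 (fail-walked)
[7] read 'c'  n1⇒n6
[8] read 'b'  n6⇒n7
[9] read 'c'  n7⇒n8
[10] read 'c'  n8⇒n9  → match P1@[6:10]
[11] read 'c'  n9⇒n0 (fail-walked)
[12] read 'a'  n0⇒n1
[13] read 'b'  n1⇒n2
[14] read 'b'  n2⇒n3
[15] read 'a'  n3⇒n4
[16] read 'c'  n4⇒n5  → match P0@[12:16]
[17] read 'a'  n5⇒n1 (fail-walked)
[18] read 'b'  n1⇒n2
[19] read 'b'  n2⇒n3
[20] read 'a'  n3⇒n4
[21] read 'c'  n4⇒n5  → match P0@[17:21]
[22] read 'b'  n5⇒n7 (fail-walked)
[23] read 'c'  n7⇒n8
[24] read 'c'  n8⇒n9  → match P1@[20:24]
[25] read 'a'  n9⇒n1 (fail-walked)
[26] read 'c'  n1⇒n6
[27] read 'b'  n6⇒n7
[28] read 'c'  n7⇒n8
[29] read 'c'  n8⇒n9  → match P1@[25:29]
[30] read 'b'  n9⇒n0 (fail-walked)
[31] read 'c'  n0⇒n0
[32] read 'b'  n0⇒n0
[33] read 'a'  n0⇒n1
[34] read 'b'  n1⇒n2
[35] read 'b'  n2⇒n3
[36] read 'a'  n3⇒n4
[37] read 'c'  n4⇒n5  → match P0@[33:37]
[38] read 'a'  n5⇒n1 (fail-walked)
[39] read 'b'  n1⇒n2
[40] read 'b'  n2⇒n3
[41] read 'a'  n3⇒n4
[42] read 'c'  n4⇒n5  → match P0@[38:42]
[43] read 'c'  n5⇒n0 (fail-walked)
[44] read 'a'  n0⇒n1
[45] read 'b'  n1⇒n2
[46] read 'b'  n2⇒n3
[47] read 'a'  n3⇒n4
[48] read 'c'  n4⇒n5  → match P0@[44:48]
[49] read 'c'  n5⇒n0 (fail-walked)
[50] read 'a'  n0⇒n1
[51] read 'a'  n1⇒n1 (fail-walked)
[52] read 'b'  n1⇒n2

Matches: [[10,1],[16,0],[21,0],[24,1],[29,1],[37,0],[42,0],[48,0]]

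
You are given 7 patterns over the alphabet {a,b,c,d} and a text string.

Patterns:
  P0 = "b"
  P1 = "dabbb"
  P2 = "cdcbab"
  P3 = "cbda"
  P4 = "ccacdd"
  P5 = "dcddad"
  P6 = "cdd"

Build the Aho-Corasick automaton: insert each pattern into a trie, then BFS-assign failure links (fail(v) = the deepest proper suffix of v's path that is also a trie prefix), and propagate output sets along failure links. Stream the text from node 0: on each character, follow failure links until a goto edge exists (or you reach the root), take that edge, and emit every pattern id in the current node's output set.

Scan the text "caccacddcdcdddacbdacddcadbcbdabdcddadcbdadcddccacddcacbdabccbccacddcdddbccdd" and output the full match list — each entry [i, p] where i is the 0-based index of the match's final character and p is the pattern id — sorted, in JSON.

Build automaton:
Trie (insert patterns):
  n0 'ε': b→1 c→7 d→2
  n1 'b': ·  ←P0
  n2 'd': a→3 c→21
  n3 'da': b→4
  n4 'dab': b→5
  n5 'dabb': b→6
  n6 'dabbb': ·  ←P1
  n7 'c': b→13 c→16 d→8
  n8 'cd': c→9 d→26
  n9 'cdc': b→10
  n10 'cdcb': a→11
  n11 'cdcba': b→12
  n12 'cdcbab': ·  ←P2
  n13 'cb': d→14
  n14 'cbd': a→15
  n15 'cbda': ·  ←P3
  n16 'cc': a→17
  n17 'cca': c→18
  n18 'ccac': d→19
  n19 'ccacd': d→20
  n20 'ccacdd': ·  ←P4
  n21 'dc': d→22
  n22 'dcd': d→23
  n23 'dcdd': a→24
  n24 'dcdda': d→25
  n25 'dcddad': ·  ←P5
  n26 'cdd': ·  ←P6

Failure links (BFS by depth):
  fail(1) 'b': from fail(0)=0 chase 'b': 0 ⇒ 0;  out={0}∪out(0)={0}
  fail(2) 'd': from fail(0)=0 chase 'd': 0 ⇒ 0;  out=∅∪out(0)=∅
  fail(7) 'c': from fail(0)=0 chase 'c': 0 ⇒ 0;  out=∅∪out(0)=∅
  fail(3) 'da': from fail(2)=0 chase 'a': 0 ⇒ 0;  out=∅∪out(0)=∅
  fail(8) 'cd': from fail(7)=0 chase 'd': 0 ⇒ 2;  out=∅∪out(2)=∅
  fail(13) 'cb': from fail(7)=0 chase 'b': 0 ⇒ 1;  out=∅∪out(1)={0}
  fail(16) 'cc': from fail(7)=0 chase 'c': 0 ⇒ 7;  out=∅∪out(7)=∅
  fail(21) 'dc': from fail(2)=0 chase 'c': 0 ⇒ 7;  out=∅∪out(7)=∅
  fail(4) 'dab': from fail(3)=0 chase 'b': 0 ⇒ 1;  out=∅∪out(1)={0}
  fail(9) 'cdc': from fail(8)=2 chase 'c': 2 ⇒ 21;  out=∅∪out(21)=∅
  fail(14) 'cbd': from fail(13)=1 chase 'd': 1→0 ⇒ 2;  out=∅∪out(2)=∅
  fail(17) 'cca': from fail(16)=7 chase 'a': 7→0 ⇒ 0;  out=∅∪out(0)=∅
  fail(22) 'dcd': from fail(21)=7 chase 'd': 7 ⇒ 8;  out=∅∪out(8)=∅
  fail(26) 'cdd': from fail(8)=2 chase 'd': 2→0 ⇒ 2;  out={6}∪out(2)={6}
  fail(5) 'dabb': from fail(4)=1 chase 'b': 1→0 ⇒ 1;  out=∅∪out(1)={0}
  fail(10) 'cdcb': from fail(9)=21 chase 'b': 21→7 ⇒ 13;  out=∅∪out(13)={0}
  fail(15) 'cbda': from fail(14)=2 chase 'a': 2 ⇒ 3;  out={3}∪out(3)={3}
  fail(18) 'ccac': from fail(17)=0 chase 'c': 0 ⇒ 7;  out=∅∪out(7)=∅
  fail(23) 'dcdd': from fail(22)=8 chase 'd': 8 ⇒ 26;  out=∅∪out(26)={6}
  fail(6) 'dabbb': from fail(5)=1 chase 'b': 1→0 ⇒ 1;  out={1}∪out(1)={0,1}
  fail(11) 'cdcba': from fail(10)=13 chase 'a': 13→1→0 ⇒ 0;  out=∅∪out(0)=∅
  fail(19) 'ccacd': from fail(18)=7 chase 'd': 7 ⇒ 8;  out=∅∪out(8)=∅
  fail(24) 'dcdda': from fail(23)=26 chase 'a': 26→2 ⇒ 3;  out=∅∪out(3)=∅
  fail(12) 'cdcbab': from fail(11)=0 chase 'b': 0 ⇒ 1;  out={2}∪out(1)={0,2}
  fail(20) 'ccacdd': from fail(19)=8 chase 'd': 8 ⇒ 26;  out={4}∪out(26)={4,6}
  fail(25) 'dcddad': from fail(24)=3 chase 'd': 3→0 ⇒ 2;  out={5}∪out(2)={5}

Scan:
pos 0 'c': at 7
pos 1 'a': at 0 ·f
pos 2 'c': at 7
pos 3 'c': at 16
pos 4 'a': at 17
pos 5 'c': at 18
pos 6 'd': at 19
pos 7 'd': at 20  → match P4@[2:7],P6@[5:7]
pos 8 'c': at 21 ·f
pos 9 'd': at 22
pos 10 'c': at 9 ·f
pos 11 'd': at 22 ·f
pos 12 'd': at 23  → match P6@[10:12]
pos 13 'd': at 2 ·f
pos 14 'a': at 3
pos 15 'c': at 7 ·f
pos 16 'b': at 13  → match P0@[16:16]
pos 17 'd': at 14
pos 18 'a': at 15  → match P3@[15:18]
pos 19 'c': at 7 ·f
pos 20 'd': at 8
pos 21 'd': at 26  → match P6@[19:21]
pos 22 'c': at 21 ·f
pos 23 'a': at 0 ·f
pos 24 'd': at 2
pos 25 'b': at 1 ·f  → match P0@[25:25]
pos 26 'c': at 7 ·f
pos 27 'b': at 13  → match P0@[27:27]
pos 28 'd': at 14
pos 29 'a': at 15  → match P3@[26:29]
pos 30 'b': at 4 ·f  → match P0@[30:30]
pos 31 'd': at 2 ·f
pos 32 'c': at 21
pos 33 'd': at 22
pos 34 'd': at 23  → match P6@[32:34]
pos 35 'a': at 24
pos 36 'd': at 25  → match P5@[31:36]
pos 37 'c': at 21 ·f
pos 38 'b': at 13 ·f  → match P0@[38:38]
pos 39 'd': at 14
pos 40 'a': at 15  → match P3@[37:40]
pos 41 'd': at 2 ·f
pos 42 'c': at 21
pos 43 'd': at 22
pos 44 'd': at 23  → match P6@[42:44]
pos 45 'c': at 21 ·f
pos 46 'c': at 16 ·f
pos 47 'a': at 17
pos 48 'c': at 18
pos 49 'd': at 19
pos 50 'd': at 20  → match P4@[45:50],P6@[48:50]
pos 51 'c': at 21 ·f
pos 52 'a': at 0 ·f
pos 53 'c': at 7
pos 54 'b': at 13  → match P0@[54:54]
pos 55 'd': at 14
pos 56 'a': at 15  → match P3@[53:56]
pos 57 'b': at 4 ·f  → match P0@[57:57]
pos 58 'c': at 7 ·f
pos 59 'c': at 16
pos 60 'b': at 13 ·f  → match P0@[60:60]
pos 61 'c': at 7 ·f
pos 62 'c': at 16
pos 63 'a': at 17
pos 64 'c': at 18
pos 65 'd': at 19
pos 66 'd': at 20  → match P4@[61:66],P6@[64:66]
pos 67 'c': at 21 ·f
pos 68 'd': at 22
pos 69 'd': at 23  → match P6@[67:69]
pos 70 'd': at 2 ·f
pos 71 'b': at 1 ·f  → match P0@[71:71]
pos 72 'c': at 7 ·f
pos 73 'c': at 16
pos 74 'd': at 8 ·f
pos 75 'd': at 26  → match P6@[73:75]

Matches: [[7,4],[7,6],[12,6],[16,0],[18,3],[21,6],[25,0],[27,0],[29,3],[30,0],[34,6],[36,5],[38,0],[40,3],[44,6],[50,4],[50,6],[54,0],[56,3],[57,0],[60,0],[66,4],[66,6],[69,6],[71,0],[75,6]]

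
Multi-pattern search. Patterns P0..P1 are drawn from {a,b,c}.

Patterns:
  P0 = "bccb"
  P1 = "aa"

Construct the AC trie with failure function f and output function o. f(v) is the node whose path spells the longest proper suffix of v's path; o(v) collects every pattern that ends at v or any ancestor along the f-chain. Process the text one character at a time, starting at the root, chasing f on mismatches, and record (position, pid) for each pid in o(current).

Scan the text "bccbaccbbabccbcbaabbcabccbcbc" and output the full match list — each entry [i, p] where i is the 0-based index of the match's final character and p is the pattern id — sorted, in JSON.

Construct AC machine:
Trie (insert patterns):
  0='ε' goto a→5 b→1
  1='b' goto c→2
  2='bc' goto c→3
  3='bcc' goto b→4
  4='bccb' goto ·  ←P0
  5='a' goto a→6
  6='aa' goto ·  ←P1

BFS fail/out derivation:
  n1('b'): parent n0 fail=0; on 'b' 0 → fail=0;  out ∅∪∅=∅
  n5('a'): parent n0 fail=0; on 'a' 0 → fail=0;  out ∅∪∅=∅
  n2('bc'): parent n1 fail=0; on 'c' 0 → fail=0;  out ∅∪∅=∅
  n6('aa'): parent n5 fail=0; on 'a' 0 → fail=5;  out {1}∪∅={1}
  n3('bcc'): parent n2 fail=0; on 'c' 0 → fail=0;  out ∅∪∅=∅
  n4('bccb'): parent n3 fail=0; on 'b' 0 → fail=1;  out {0}∪∅={0}

Text stream:
i=0 'b': node 0→1
i=1 'c': node 1→2
i=2 'c': node 2→3
i=3 'b': node 3→4  → match P0@[0:3]
i=4 'a': node 4→5 (fail-walked)
i=5 'c': node 5→0 (fail-walked)
i=6 'c': node 0→0
i=7 'b': node 0→1
i=8 'b': node 1→1 (fail-walked)
i=9 'a': node 1→5 (fail-walked)
i=10 'b': node 5→1 (fail-walked)
i=11 'c': node 1→2
i=12 'c': node 2→3
i=13 'b': node 3→4  → match P0@[10:13]
i=14 'c': node 4→2 (fail-walked)
i=15 'b': node 2→1 (fail-walked)
i=16 'a': node 1→5 (fail-walked)
i=17 'a': node 5→6  → match P1@[16:17]
i=18 'b': node 6→1 (fail-walked)
i=19 'b': node 1→1 (fail-walked)
i=20 'c': node 1→2
i=21 'a': node 2→5 (fail-walked)
i=22 'b': node 5→1 (fail-walked)
i=23 'c': node 1→2
i=24 'c': node 2→3
i=25 'b': node 3→4  → match P0@[22:25]
i=26 'c': node 4→2 (fail-walked)
i=27 'b': node 2→1 (fail-walked)
i=28 'c': node 1→2

Matches: [[3,0],[13,0],[17,1],[25,0]]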